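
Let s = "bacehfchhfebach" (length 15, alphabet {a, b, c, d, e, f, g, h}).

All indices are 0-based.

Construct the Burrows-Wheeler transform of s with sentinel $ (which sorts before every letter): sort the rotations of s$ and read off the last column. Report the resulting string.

hbb$eaaffchhcehc

rank  rotation          last
    0  $bacehfchhfebach  h
    1  acehfchhfebach$b  b
    2  ach$bacehfchhfeb  b
    3  bacehfchhfebach$  $
    4  bach$bacehfchhfe  e
    5  cehfchhfebach$ba  a
    6  ch$bacehfchhfeba  a
    7  chhfebach$bacehf  f
    8  ebach$bacehfchhf  f
    9  ehfchhfebach$bac  c
   10  fchhfebach$baceh  h
   11  febach$bacehfchh  h
   12  h$bacehfchhfebac  c
   13  hfchhfebach$bace  e
   14  hfebach$bacehfch  h
   15  hhfebach$bacehfc  c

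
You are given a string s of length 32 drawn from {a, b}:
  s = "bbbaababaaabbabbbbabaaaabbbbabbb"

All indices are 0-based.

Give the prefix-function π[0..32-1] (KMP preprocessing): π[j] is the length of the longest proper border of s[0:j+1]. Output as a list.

[0, 1, 2, 0, 0, 1, 0, 1, 0, 0, 0, 1, 2, 0, 1, 2, 3, 3, 4, 1, 0, 0, 0, 0, 1, 2, 3, 3, 4, 1, 2, 3]

π[0] = 0
j=1 s[j]='b': π[1]=1 (border 'b')
j=2 s[j]='b': π[2]=2 (border 'bb')
j=3 s[j]='a': k: 2→1→0; π[3]=0 (border '')
j=4 s[j]='a': π[4]=0 (border '')
j=5 s[j]='b': π[5]=1 (border 'b')
j=6 s[j]='a': k: 1→0; π[6]=0 (border '')
j=7 s[j]='b': π[7]=1 (border 'b')
j=8 s[j]='a': k: 1→0; π[8]=0 (border '')
j=9 s[j]='a': π[9]=0 (border '')
j=10 s[j]='a': π[10]=0 (border '')
j=11 s[j]='b': π[11]=1 (border 'b')
j=12 s[j]='b': π[12]=2 (border 'bb')
j=13 s[j]='a': k: 2→1→0; π[13]=0 (border '')
j=14 s[j]='b': π[14]=1 (border 'b')
j=15 s[j]='b': π[15]=2 (border 'bb')
j=16 s[j]='b': π[16]=3 (border 'bbb')
j=17 s[j]='b': k: 3→2; π[17]=3 (border 'bbb')
j=18 s[j]='a': π[18]=4 (border 'bbba')
j=19 s[j]='b': k: 4→0; π[19]=1 (border 'b')
j=20 s[j]='a': k: 1→0; π[20]=0 (border '')
j=21 s[j]='a': π[21]=0 (border '')
j=22 s[j]='a': π[22]=0 (border '')
j=23 s[j]='a': π[23]=0 (border '')
j=24 s[j]='b': π[24]=1 (border 'b')
j=25 s[j]='b': π[25]=2 (border 'bb')
j=26 s[j]='b': π[26]=3 (border 'bbb')
j=27 s[j]='b': k: 3→2; π[27]=3 (border 'bbb')
j=28 s[j]='a': π[28]=4 (border 'bbba')
j=29 s[j]='b': k: 4→0; π[29]=1 (border 'b')
j=30 s[j]='b': π[30]=2 (border 'bb')
j=31 s[j]='b': π[31]=3 (border 'bbb')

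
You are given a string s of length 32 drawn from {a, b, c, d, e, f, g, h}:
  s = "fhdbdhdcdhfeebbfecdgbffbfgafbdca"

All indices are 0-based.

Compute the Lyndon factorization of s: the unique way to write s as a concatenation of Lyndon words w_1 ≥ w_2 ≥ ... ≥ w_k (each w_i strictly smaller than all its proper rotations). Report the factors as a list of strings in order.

emit factor 1: 'fh' (i=0, period=2)
emit factor 2: 'd' (i=2, period=1)
emit factor 3: 'bdhdcdhfee' (i=3, period=10)
emit factor 4: 'bbfecdgbffbfg' (i=13, period=13)
emit factor 5: 'afbdc' (i=26, period=5)
emit factor 6: 'a' (i=31, period=1)

["fh", "d", "bdhdcdhfee", "bbfecdgbffbfg", "afbdc", "a"]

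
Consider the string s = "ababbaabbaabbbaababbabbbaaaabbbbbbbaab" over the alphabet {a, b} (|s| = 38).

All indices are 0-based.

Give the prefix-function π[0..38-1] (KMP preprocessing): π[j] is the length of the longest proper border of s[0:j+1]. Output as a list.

[0, 0, 1, 2, 0, 1, 1, 2, 0, 1, 1, 2, 0, 0, 1, 1, 2, 3, 4, 5, 6, 2, 0, 0, 1, 1, 1, 1, 2, 0, 0, 0, 0, 0, 0, 1, 1, 2]

π[0] = 0
j=1 s[j]='b': π[1]=0 (border '')
j=2 s[j]='a': π[2]=1 (border 'a')
j=3 s[j]='b': π[3]=2 (border 'ab')
j=4 s[j]='b': k: 2→0; π[4]=0 (border '')
j=5 s[j]='a': π[5]=1 (border 'a')
j=6 s[j]='a': k: 1→0; π[6]=1 (border 'a')
j=7 s[j]='b': π[7]=2 (border 'ab')
j=8 s[j]='b': k: 2→0; π[8]=0 (border '')
j=9 s[j]='a': π[9]=1 (border 'a')
j=10 s[j]='a': k: 1→0; π[10]=1 (border 'a')
j=11 s[j]='b': π[11]=2 (border 'ab')
j=12 s[j]='b': k: 2→0; π[12]=0 (border '')
j=13 s[j]='b': π[13]=0 (border '')
j=14 s[j]='a': π[14]=1 (border 'a')
j=15 s[j]='a': k: 1→0; π[15]=1 (border 'a')
j=16 s[j]='b': π[16]=2 (border 'ab')
j=17 s[j]='a': π[17]=3 (border 'aba')
j=18 s[j]='b': π[18]=4 (border 'abab')
j=19 s[j]='b': π[19]=5 (border 'ababb')
j=20 s[j]='a': π[20]=6 (border 'ababba')
j=21 s[j]='b': k: 6→1; π[21]=2 (border 'ab')
j=22 s[j]='b': k: 2→0; π[22]=0 (border '')
j=23 s[j]='b': π[23]=0 (border '')
j=24 s[j]='a': π[24]=1 (border 'a')
j=25 s[j]='a': k: 1→0; π[25]=1 (border 'a')
j=26 s[j]='a': k: 1→0; π[26]=1 (border 'a')
j=27 s[j]='a': k: 1→0; π[27]=1 (border 'a')
j=28 s[j]='b': π[28]=2 (border 'ab')
j=29 s[j]='b': k: 2→0; π[29]=0 (border '')
j=30 s[j]='b': π[30]=0 (border '')
j=31 s[j]='b': π[31]=0 (border '')
j=32 s[j]='b': π[32]=0 (border '')
j=33 s[j]='b': π[33]=0 (border '')
j=34 s[j]='b': π[34]=0 (border '')
j=35 s[j]='a': π[35]=1 (border 'a')
j=36 s[j]='a': k: 1→0; π[36]=1 (border 'a')
j=37 s[j]='b': π[37]=2 (border 'ab')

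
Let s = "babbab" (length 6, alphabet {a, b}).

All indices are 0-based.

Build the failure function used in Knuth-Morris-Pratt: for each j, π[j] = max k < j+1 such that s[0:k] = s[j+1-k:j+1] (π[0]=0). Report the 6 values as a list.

[0, 0, 1, 1, 2, 3]

π[0] = 0
j=1 s[j]='a': π[1]=0 (border '')
j=2 s[j]='b': π[2]=1 (border 'b')
j=3 s[j]='b': k: 1→0; π[3]=1 (border 'b')
j=4 s[j]='a': π[4]=2 (border 'ba')
j=5 s[j]='b': π[5]=3 (border 'bab')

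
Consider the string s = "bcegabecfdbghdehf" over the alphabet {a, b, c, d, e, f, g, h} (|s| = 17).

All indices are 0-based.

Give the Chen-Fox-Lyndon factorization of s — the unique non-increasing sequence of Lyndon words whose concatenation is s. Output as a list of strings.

emit factor 1: 'bceg' (i=0, period=4)
emit factor 2: 'abecfdbghdehf' (i=4, period=13)

["bceg", "abecfdbghdehf"]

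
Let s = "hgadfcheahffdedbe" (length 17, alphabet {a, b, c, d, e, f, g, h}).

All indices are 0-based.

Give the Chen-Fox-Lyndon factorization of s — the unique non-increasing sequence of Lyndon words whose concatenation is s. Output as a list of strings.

["h", "g", "adfcheahffdedbe"]

emit factor 1: 'h' (i=0, period=1)
emit factor 2: 'g' (i=1, period=1)
emit factor 3: 'adfcheahffdedbe' (i=2, period=15)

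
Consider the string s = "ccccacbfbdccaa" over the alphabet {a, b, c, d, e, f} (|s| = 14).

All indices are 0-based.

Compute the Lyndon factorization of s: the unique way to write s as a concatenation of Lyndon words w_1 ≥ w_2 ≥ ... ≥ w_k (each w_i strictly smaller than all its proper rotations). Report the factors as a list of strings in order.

["c", "c", "c", "c", "acbfbdcc", "a", "a"]

emit factor 1: 'c' (i=0, period=1)
emit factor 2: 'c' (i=1, period=1)
emit factor 3: 'c' (i=2, period=1)
emit factor 4: 'c' (i=3, period=1)
emit factor 5: 'acbfbdcc' (i=4, period=8)
emit factor 6: 'a' (i=12, period=1)
emit factor 7: 'a' (i=13, period=1)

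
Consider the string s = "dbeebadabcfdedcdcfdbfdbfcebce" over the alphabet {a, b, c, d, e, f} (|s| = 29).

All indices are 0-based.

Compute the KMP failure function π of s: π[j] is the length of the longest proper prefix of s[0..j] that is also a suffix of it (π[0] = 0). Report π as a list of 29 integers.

π[0] = 0
j=1 s[j]='b': π[1]=0 (border '')
j=2 s[j]='e': π[2]=0 (border '')
j=3 s[j]='e': π[3]=0 (border '')
j=4 s[j]='b': π[4]=0 (border '')
j=5 s[j]='a': π[5]=0 (border '')
j=6 s[j]='d': π[6]=1 (border 'd')
j=7 s[j]='a': k: 1→0; π[7]=0 (border '')
j=8 s[j]='b': π[8]=0 (border '')
j=9 s[j]='c': π[9]=0 (border '')
j=10 s[j]='f': π[10]=0 (border '')
j=11 s[j]='d': π[11]=1 (border 'd')
j=12 s[j]='e': k: 1→0; π[12]=0 (border '')
j=13 s[j]='d': π[13]=1 (border 'd')
j=14 s[j]='c': k: 1→0; π[14]=0 (border '')
j=15 s[j]='d': π[15]=1 (border 'd')
j=16 s[j]='c': k: 1→0; π[16]=0 (border '')
j=17 s[j]='f': π[17]=0 (border '')
j=18 s[j]='d': π[18]=1 (border 'd')
j=19 s[j]='b': π[19]=2 (border 'db')
j=20 s[j]='f': k: 2→0; π[20]=0 (border '')
j=21 s[j]='d': π[21]=1 (border 'd')
j=22 s[j]='b': π[22]=2 (border 'db')
j=23 s[j]='f': k: 2→0; π[23]=0 (border '')
j=24 s[j]='c': π[24]=0 (border '')
j=25 s[j]='e': π[25]=0 (border '')
j=26 s[j]='b': π[26]=0 (border '')
j=27 s[j]='c': π[27]=0 (border '')
j=28 s[j]='e': π[28]=0 (border '')

[0, 0, 0, 0, 0, 0, 1, 0, 0, 0, 0, 1, 0, 1, 0, 1, 0, 0, 1, 2, 0, 1, 2, 0, 0, 0, 0, 0, 0]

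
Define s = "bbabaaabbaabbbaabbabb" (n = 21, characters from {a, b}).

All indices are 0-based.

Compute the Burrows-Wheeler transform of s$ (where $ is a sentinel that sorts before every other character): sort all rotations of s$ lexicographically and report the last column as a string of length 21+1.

bbabbbbaaababbbbaba$aa

rank  rotation                last
    0  $bbabaaabbaabbbaabbabb  b
    1  aaabbaabbbaabbabb$bbab  b
    2  aabbaabbbaabbabb$bbaba  a
    3  aabbabb$bbabaaabbaabbb  b
    4  aabbbaabbabb$bbabaaabb  b
    5  abaaabbaabbbaabbabb$bb  b
    6  abb$bbabaaabbaabbbaabb  b
    7  abbaabbbaabbabb$bbabaa  a
    8  abbabb$bbabaaabbaabbba  a
    9  abbbaabbabb$bbabaaabba  a
   10  b$bbabaaabbaabbbaabbab  b
   11  baaabbaabbbaabbabb$bba  a
   12  baabbabb$bbabaaabbaabb  b
   13  baabbbaabbabb$bbabaaab  b
   14  babaaabbaabbbaabbabb$b  b
   15  babb$bbabaaabbaabbbaab  b
   16  bb$bbabaaabbaabbbaabba  a
   17  bbaabbabb$bbabaaabbaab  b
   18  bbaabbbaabbabb$bbabaaa  a
   19  bbabaaabbaabbbaabbabb$  $
   20  bbabb$bbabaaabbaabbbaa  a
   21  bbbaabbabb$bbabaaabbaa  a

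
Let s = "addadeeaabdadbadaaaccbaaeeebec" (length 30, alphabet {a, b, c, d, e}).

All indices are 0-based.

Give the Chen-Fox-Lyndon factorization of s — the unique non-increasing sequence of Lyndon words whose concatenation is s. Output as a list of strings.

["addadee", "aabdadbad", "aaaccbaaeeebec"]

emit factor 1: 'addadee' (i=0, period=7)
emit factor 2: 'aabdadbad' (i=7, period=9)
emit factor 3: 'aaaccbaaeeebec' (i=16, period=14)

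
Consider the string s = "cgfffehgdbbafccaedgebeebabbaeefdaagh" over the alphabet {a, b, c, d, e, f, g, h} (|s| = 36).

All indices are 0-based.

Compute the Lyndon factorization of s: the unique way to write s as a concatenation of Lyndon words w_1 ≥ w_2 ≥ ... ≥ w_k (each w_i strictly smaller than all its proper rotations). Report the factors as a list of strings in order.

["cgfffehgd", "b", "b", "afcc", "aedgebeeb", "abbaeefd", "aagh"]

emit factor 1: 'cgfffehgd' (i=0, period=9)
emit factor 2: 'b' (i=9, period=1)
emit factor 3: 'b' (i=10, period=1)
emit factor 4: 'afcc' (i=11, period=4)
emit factor 5: 'aedgebeeb' (i=15, period=9)
emit factor 6: 'abbaeefd' (i=24, period=8)
emit factor 7: 'aagh' (i=32, period=4)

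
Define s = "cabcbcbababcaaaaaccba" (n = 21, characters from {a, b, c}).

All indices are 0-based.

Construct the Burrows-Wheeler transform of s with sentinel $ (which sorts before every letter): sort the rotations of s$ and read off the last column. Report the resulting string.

abcaaabbcaccaacab$cbba

rank  rotation                last
    0  $cabcbcbababcaaaaaccba  a
    1  a$cabcbcbababcaaaaaccb  b
    2  aaaaaccba$cabcbcbababc  c
    3  aaaaccba$cabcbcbababca  a
    4  aaaccba$cabcbcbababcaa  a
    5  aaccba$cabcbcbababcaaa  a
    6  ababcaaaaaccba$cabcbcb  b
    7  abcaaaaaccba$cabcbcbab  b
    8  abcbcbababcaaaaaccba$c  c
    9  accba$cabcbcbababcaaaa  a
   10  ba$cabcbcbababcaaaaacc  c
   11  bababcaaaaaccba$cabcbc  c
   12  babcaaaaaccba$cabcbcba  a
   13  bcaaaaaccba$cabcbcbaba  a
   14  bcbababcaaaaaccba$cabc  c
   15  bcbcbababcaaaaaccba$ca  a
   16  caaaaaccba$cabcbcbabab  b
   17  cabcbcbababcaaaaaccba$  $
   18  cba$cabcbcbababcaaaaac  c
   19  cbababcaaaaaccba$cabcb  b
   20  cbcbababcaaaaaccba$cab  b
   21  ccba$cabcbcbababcaaaaa  a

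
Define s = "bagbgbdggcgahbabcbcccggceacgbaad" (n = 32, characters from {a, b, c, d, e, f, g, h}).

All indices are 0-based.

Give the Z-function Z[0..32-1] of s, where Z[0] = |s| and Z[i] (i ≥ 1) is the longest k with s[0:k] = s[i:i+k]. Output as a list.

[32, 0, 0, 1, 0, 1, 0, 0, 0, 0, 0, 0, 0, 2, 0, 1, 0, 1, 0, 0, 0, 0, 0, 0, 0, 0, 0, 0, 2, 0, 0, 0]

Z[0]=32
i=1: outside box; Z[1]=0
i=2: outside box; Z[2]=0
i=3: outside box; Z[3]=1 extend→box=[3,4)
i=4: outside box; Z[4]=0
i=5: outside box; Z[5]=1 extend→box=[5,6)
i=6: outside box; Z[6]=0
i=7: outside box; Z[7]=0
i=8: outside box; Z[8]=0
i=9: outside box; Z[9]=0
i=10: outside box; Z[10]=0
i=11: outside box; Z[11]=0
i=12: outside box; Z[12]=0
i=13: outside box; Z[13]=2 extend→box=[13,15)
i=14: min(r-i=1, Z[1]=0)=0; Z[14]=0
i=15: outside box; Z[15]=1 extend→box=[15,16)
i=16: outside box; Z[16]=0
i=17: outside box; Z[17]=1 extend→box=[17,18)
i=18: outside box; Z[18]=0
i=19: outside box; Z[19]=0
i=20: outside box; Z[20]=0
i=21: outside box; Z[21]=0
i=22: outside box; Z[22]=0
i=23: outside box; Z[23]=0
i=24: outside box; Z[24]=0
i=25: outside box; Z[25]=0
i=26: outside box; Z[26]=0
i=27: outside box; Z[27]=0
i=28: outside box; Z[28]=2 extend→box=[28,30)
i=29: min(r-i=1, Z[1]=0)=0; Z[29]=0
i=30: outside box; Z[30]=0
i=31: outside box; Z[31]=0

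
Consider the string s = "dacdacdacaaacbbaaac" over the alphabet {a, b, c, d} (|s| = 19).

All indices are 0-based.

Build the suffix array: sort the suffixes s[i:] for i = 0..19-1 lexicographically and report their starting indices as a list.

rank→(start, suffix):
  0 → (15, 'aaac')
  1 → (9, 'aaacbbaaac')
  2 → (16, 'aac')
  3 → (10, 'aacbbaaac')
  4 → (17, 'ac')
  5 → (7, 'acaaacbbaaac')
  6 → (11, 'acbbaaac')
  7 → (4, 'acdacaaacbbaaac')
  8 → (1, 'acdacdacaaacbbaaac')
  9 → (14, 'baaac')
  10 → (13, 'bbaaac')
  11 → (18, 'c')
  12 → (8, 'caaacbbaaac')
  13 → (12, 'cbbaaac')
  14 → (5, 'cdacaaacbbaaac')
  15 → (2, 'cdacdacaaacbbaaac')
  16 → (6, 'dacaaacbbaaac')
  17 → (3, 'dacdacaaacbbaaac')
  18 → (0, 'dacdacdacaaacbbaaac')

[15, 9, 16, 10, 17, 7, 11, 4, 1, 14, 13, 18, 8, 12, 5, 2, 6, 3, 0]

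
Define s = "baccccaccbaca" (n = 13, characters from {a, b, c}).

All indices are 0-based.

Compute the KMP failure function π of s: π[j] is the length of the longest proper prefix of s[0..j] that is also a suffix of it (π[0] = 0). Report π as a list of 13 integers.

π[0] = 0
j=1 s[j]='a': π[1]=0 (border '')
j=2 s[j]='c': π[2]=0 (border '')
j=3 s[j]='c': π[3]=0 (border '')
j=4 s[j]='c': π[4]=0 (border '')
j=5 s[j]='c': π[5]=0 (border '')
j=6 s[j]='a': π[6]=0 (border '')
j=7 s[j]='c': π[7]=0 (border '')
j=8 s[j]='c': π[8]=0 (border '')
j=9 s[j]='b': π[9]=1 (border 'b')
j=10 s[j]='a': π[10]=2 (border 'ba')
j=11 s[j]='c': π[11]=3 (border 'bac')
j=12 s[j]='a': k: 3→0; π[12]=0 (border '')

[0, 0, 0, 0, 0, 0, 0, 0, 0, 1, 2, 3, 0]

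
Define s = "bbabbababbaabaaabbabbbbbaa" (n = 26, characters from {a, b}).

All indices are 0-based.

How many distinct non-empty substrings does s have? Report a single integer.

279

sorted suffixes:
  #0 SA[0]=25  'a'
  #1 SA[1]=24  'aa'
  #2 SA[2]=13  'aaabbabbbbbaa'
  #3 SA[3]=10  'aabaaabbabbbbbaa'
  #4 SA[4]=14  'aabbabbbbbaa'
  #5 SA[5]=11  'abaaabbabbbbbaa'
  #6 SA[6]=5  'ababbaabaaabbabbbbbaa'
  #7 SA[7]=7  'abbaabaaabbabbbbbaa'
  #8 SA[8]=2  'abbababbaabaaabbabbbbbaa'
  #9 SA[9]=15  'abbabbbbbaa'
  #10 SA[10]=18  'abbbbbaa'
  #11 SA[11]=23  'baa'
  #12 SA[12]=12  'baaabbabbbbbaa'
  #13 SA[13]=9  'baabaaabbabbbbbaa'
  #14 SA[14]=4  'bababbaabaaabbabbbbbaa'
  #15 SA[15]=6  'babbaabaaabbabbbbbaa'
  #16 SA[16]=1  'babbababbaabaaabbabbbbbaa'
  #17 SA[17]=17  'babbbbbaa'
  #18 SA[18]=22  'bbaa'
  #19 SA[19]=8  'bbaabaaabbabbbbbaa'
  #20 SA[20]=3  'bbababbaabaaabbabbbbbaa'
  #21 SA[21]=0  'bbabbababbaabaaabbabbbbbaa'
  #22 SA[22]=16  'bbabbbbbaa'
  #23 SA[23]=21  'bbbaa'
  #24 SA[24]=20  'bbbbaa'
  #25 SA[25]=19  'bbbbbaa'

SA = [25, 24, 13, 10, 14, 11, 5, 7, 2, 15, 18, 23, 12, 9, 4, 6, 1, 17, 22, 8, 3, 0, 16, 21, 20, 19]
i: (SA[i-1],SA[i]) lcp shared
  1: (25,24) 1 'a'
  2: (24,13) 2 'aa'
  3: (13,10) 2 'aa'
  4: (10,14) 3 'aab'
  5: (14,11) 1 'a'
  6: (11,5) 3 'aba'
  7: (5,7) 2 'ab'
  8: (7,2) 4 'abba'
  9: (2,15) 5 'abbab'
  10: (15,18) 3 'abb'
  11: (18,23) 0 ''
  12: (23,12) 3 'baa'
  13: (12,9) 3 'baa'
  14: (9,4) 2 'ba'
  15: (4,6) 3 'bab'
  16: (6,1) 5 'babba'
  17: (1,17) 4 'babb'
  18: (17,22) 1 'b'
  19: (22,8) 4 'bbaa'
  20: (8,3) 3 'bba'
  21: (3,0) 4 'bbab'
  22: (0,16) 5 'bbabb'
  23: (16,21) 2 'bb'
  24: (21,20) 3 'bbb'
  25: (20,19) 4 'bbbb'

n(n+1)/2 = 26·27/2 = 351
Σ LCP = 0 + 1 + 2 + 2 + 3 + 1 + 3 + 2 + 4 + 5 + 3 + 0 + 3 + 3 + 2 + 3 + 5 + 4 + 1 + 4 + 3 + 4 + 5 + 2 + 3 + 4 = 72
distinct = 351 − 72 = 279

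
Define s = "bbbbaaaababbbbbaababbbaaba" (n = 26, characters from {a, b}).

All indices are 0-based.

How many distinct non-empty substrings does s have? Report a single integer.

rank | idx | suffix
   0 |  25 | a
   1 |   4 | aaaababbbbbaababbbaaba
   2 |   5 | aaababbbbbaababbbaaba
   3 |  22 | aaba
   4 |  15 | aababbbaaba
   5 |   6 | aababbbbbaababbbaaba
   6 |  23 | aba
   7 |  16 | ababbbaaba
   8 |   7 | ababbbbbaababbbaaba
   9 |  18 | abbbaaba
  10 |   9 | abbbbbaababbbaaba
  11 |  24 | ba
  12 |   3 | baaaababbbbbaababbbaaba
  13 |  21 | baaba
  14 |  14 | baababbbaaba
  15 |  17 | babbbaaba
  16 |   8 | babbbbbaababbbaaba
  17 |   2 | bbaaaababbbbbaababbbaaba
  18 |  20 | bbaaba
  19 |  13 | bbaababbbaaba
  20 |   1 | bbbaaaababbbbbaababbbaaba
  21 |  19 | bbbaaba
  22 |  12 | bbbaababbbaaba
  23 |   0 | bbbbaaaababbbbbaababbbaaba
  24 |  11 | bbbbaababbbaaba
  25 |  10 | bbbbbaababbbaaba

SA = [25, 4, 5, 22, 15, 6, 23, 16, 7, 18, 9, 24, 3, 21, 14, 17, 8, 2, 20, 13, 1, 19, 12, 0, 11, 10]
[i] adj suffixes → lcp
  [1] 25/4 → 1 ('a')
  [2] 4/5 → 3 ('aaa')
  [3] 5/22 → 2 ('aa')
  [4] 22/15 → 4 ('aaba')
  [5] 15/6 → 7 ('aababbb')
  [6] 6/23 → 1 ('a')
  [7] 23/16 → 3 ('aba')
  [8] 16/7 → 6 ('ababbb')
  [9] 7/18 → 2 ('ab')
  [10] 18/9 → 4 ('abbb')
  [11] 9/24 → 0 ('')
  [12] 24/3 → 2 ('ba')
  [13] 3/21 → 3 ('baa')
  [14] 21/14 → 5 ('baaba')
  [15] 14/17 → 2 ('ba')
  [16] 17/8 → 5 ('babbb')
  [17] 8/2 → 1 ('b')
  [18] 2/20 → 4 ('bbaa')
  [19] 20/13 → 6 ('bbaaba')
  [20] 13/1 → 2 ('bb')
  [21] 1/19 → 5 ('bbbaa')
  [22] 19/12 → 7 ('bbbaaba')
  [23] 12/0 → 3 ('bbb')
  [24] 0/11 → 6 ('bbbbaa')
  [25] 11/10 → 4 ('bbbb')

n(n+1)/2 = 26·27/2 = 351
Σ LCP = 0 + 1 + 3 + 2 + 4 + 7 + 1 + 3 + 6 + 2 + 4 + 0 + 2 + 3 + 5 + 2 + 5 + 1 + 4 + 6 + 2 + 5 + 7 + 3 + 6 + 4 = 88
distinct = 351 − 88 = 263

263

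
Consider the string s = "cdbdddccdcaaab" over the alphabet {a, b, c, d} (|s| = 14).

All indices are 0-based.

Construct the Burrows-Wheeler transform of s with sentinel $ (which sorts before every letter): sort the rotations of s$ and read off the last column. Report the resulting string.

bcaaaddd$cccddb

rank  rotation         last
    0  $cdbdddccdcaaab  b
    1  aaab$cdbdddccdc  c
    2  aab$cdbdddccdca  a
    3  ab$cdbdddccdcaa  a
    4  b$cdbdddccdcaaa  a
    5  bdddccdcaaab$cd  d
    6  caaab$cdbdddccd  d
    7  ccdcaaab$cdbddd  d
    8  cdbdddccdcaaab$  $
    9  cdcaaab$cdbdddc  c
   10  dbdddccdcaaab$c  c
   11  dcaaab$cdbdddcc  c
   12  dccdcaaab$cdbdd  d
   13  ddccdcaaab$cdbd  d
   14  dddccdcaaab$cdb  b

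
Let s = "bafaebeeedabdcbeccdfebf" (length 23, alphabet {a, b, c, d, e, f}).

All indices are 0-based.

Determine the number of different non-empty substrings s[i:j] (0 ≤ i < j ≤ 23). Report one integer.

rank | idx | suffix
   0 |  10 | abdcbeccdfebf
   1 |   3 | aebeeedabdcbeccdfebf
   2 |   1 | afaebeeedabdcbeccdfebf
   3 |   0 | bafaebeeedabdcbeccdfebf
   4 |  11 | bdcbeccdfebf
   5 |  14 | beccdfebf
   6 |   5 | beeedabdcbeccdfebf
   7 |  21 | bf
   8 |  13 | cbeccdfebf
   9 |  16 | ccdfebf
  10 |  17 | cdfebf
  11 |   9 | dabdcbeccdfebf
  12 |  12 | dcbeccdfebf
  13 |  18 | dfebf
  14 |   4 | ebeeedabdcbeccdfebf
  15 |  20 | ebf
  16 |  15 | eccdfebf
  17 |   8 | edabdcbeccdfebf
  18 |   7 | eedabdcbeccdfebf
  19 |   6 | eeedabdcbeccdfebf
  20 |  22 | f
  21 |   2 | faebeeedabdcbeccdfebf
  22 |  19 | febf

SA = [10, 3, 1, 0, 11, 14, 5, 21, 13, 16, 17, 9, 12, 18, 4, 20, 15, 8, 7, 6, 22, 2, 19]
[i] adj suffixes → lcp
  [1] 10/3 → 1 ('a')
  [2] 3/1 → 1 ('a')
  [3] 1/0 → 0 ('')
  [4] 0/11 → 1 ('b')
  [5] 11/14 → 1 ('b')
  [6] 14/5 → 2 ('be')
  [7] 5/21 → 1 ('b')
  [8] 21/13 → 0 ('')
  [9] 13/16 → 1 ('c')
  [10] 16/17 → 1 ('c')
  [11] 17/9 → 0 ('')
  [12] 9/12 → 1 ('d')
  [13] 12/18 → 1 ('d')
  [14] 18/4 → 0 ('')
  [15] 4/20 → 2 ('eb')
  [16] 20/15 → 1 ('e')
  [17] 15/8 → 1 ('e')
  [18] 8/7 → 1 ('e')
  [19] 7/6 → 2 ('ee')
  [20] 6/22 → 0 ('')
  [21] 22/2 → 1 ('f')
  [22] 2/19 → 1 ('f')

n(n+1)/2 = 23·24/2 = 276
Σ LCP = 0 + 1 + 1 + 0 + 1 + 1 + 2 + 1 + 0 + 1 + 1 + 0 + 1 + 1 + 0 + 2 + 1 + 1 + 1 + 2 + 0 + 1 + 1 = 20
distinct = 276 − 20 = 256

256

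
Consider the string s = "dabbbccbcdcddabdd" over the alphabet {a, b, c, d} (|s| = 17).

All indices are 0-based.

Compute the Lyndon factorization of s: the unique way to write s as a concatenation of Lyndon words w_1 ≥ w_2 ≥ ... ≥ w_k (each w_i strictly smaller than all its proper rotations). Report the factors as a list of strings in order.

emit factor 1: 'd' (i=0, period=1)
emit factor 2: 'abbbccbcdcddabdd' (i=1, period=16)

["d", "abbbccbcdcddabdd"]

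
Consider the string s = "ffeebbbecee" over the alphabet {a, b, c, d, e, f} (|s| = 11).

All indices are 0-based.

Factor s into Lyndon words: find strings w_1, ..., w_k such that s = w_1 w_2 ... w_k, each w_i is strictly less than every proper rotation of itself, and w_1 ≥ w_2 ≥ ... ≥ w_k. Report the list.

["f", "f", "e", "e", "bbbecee"]

emit factor 1: 'f' (i=0, period=1)
emit factor 2: 'f' (i=1, period=1)
emit factor 3: 'e' (i=2, period=1)
emit factor 4: 'e' (i=3, period=1)
emit factor 5: 'bbbecee' (i=4, period=7)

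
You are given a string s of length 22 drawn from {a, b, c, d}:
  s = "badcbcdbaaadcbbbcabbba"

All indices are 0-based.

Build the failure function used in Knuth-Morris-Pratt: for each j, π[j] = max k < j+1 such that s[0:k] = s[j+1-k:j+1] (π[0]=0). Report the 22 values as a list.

π[0] = 0
j=1 s[j]='a': π[1]=0 (border '')
j=2 s[j]='d': π[2]=0 (border '')
j=3 s[j]='c': π[3]=0 (border '')
j=4 s[j]='b': π[4]=1 (border 'b')
j=5 s[j]='c': k: 1→0; π[5]=0 (border '')
j=6 s[j]='d': π[6]=0 (border '')
j=7 s[j]='b': π[7]=1 (border 'b')
j=8 s[j]='a': π[8]=2 (border 'ba')
j=9 s[j]='a': k: 2→0; π[9]=0 (border '')
j=10 s[j]='a': π[10]=0 (border '')
j=11 s[j]='d': π[11]=0 (border '')
j=12 s[j]='c': π[12]=0 (border '')
j=13 s[j]='b': π[13]=1 (border 'b')
j=14 s[j]='b': k: 1→0; π[14]=1 (border 'b')
j=15 s[j]='b': k: 1→0; π[15]=1 (border 'b')
j=16 s[j]='c': k: 1→0; π[16]=0 (border '')
j=17 s[j]='a': π[17]=0 (border '')
j=18 s[j]='b': π[18]=1 (border 'b')
j=19 s[j]='b': k: 1→0; π[19]=1 (border 'b')
j=20 s[j]='b': k: 1→0; π[20]=1 (border 'b')
j=21 s[j]='a': π[21]=2 (border 'ba')

[0, 0, 0, 0, 1, 0, 0, 1, 2, 0, 0, 0, 0, 1, 1, 1, 0, 0, 1, 1, 1, 2]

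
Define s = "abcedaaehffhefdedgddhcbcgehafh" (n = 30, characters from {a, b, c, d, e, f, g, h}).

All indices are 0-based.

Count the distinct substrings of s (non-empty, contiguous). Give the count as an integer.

439

rank→(start, suffix):
  0 → (5, 'aaehffhefdedgddhcbcgehafh')
  1 → (0, 'abcedaaehffhefdedgddhcbcgehafh')
  2 → (6, 'aehffhefdedgddhcbcgehafh')
  3 → (27, 'afh')
  4 → (1, 'bcedaaehffhefdedgddhcbcgehafh')
  5 → (22, 'bcgehafh')
  6 → (21, 'cbcgehafh')
  7 → (2, 'cedaaehffhefdedgddhcbcgehafh')
  8 → (23, 'cgehafh')
  9 → (4, 'daaehffhefdedgddhcbcgehafh')
  10 → (18, 'ddhcbcgehafh')
  11 → (14, 'dedgddhcbcgehafh')
  12 → (16, 'dgddhcbcgehafh')
  13 → (19, 'dhcbcgehafh')
  14 → (3, 'edaaehffhefdedgddhcbcgehafh')
  15 → (15, 'edgddhcbcgehafh')
  16 → (12, 'efdedgddhcbcgehafh')
  17 → (25, 'ehafh')
  18 → (7, 'ehffhefdedgddhcbcgehafh')
  19 → (13, 'fdedgddhcbcgehafh')
  20 → (9, 'ffhefdedgddhcbcgehafh')
  21 → (28, 'fh')
  22 → (10, 'fhefdedgddhcbcgehafh')
  23 → (17, 'gddhcbcgehafh')
  24 → (24, 'gehafh')
  25 → (29, 'h')
  26 → (26, 'hafh')
  27 → (20, 'hcbcgehafh')
  28 → (11, 'hefdedgddhcbcgehafh')
  29 → (8, 'hffhefdedgddhcbcgehafh')

SA = [5, 0, 6, 27, 1, 22, 21, 2, 23, 4, 18, 14, 16, 19, 3, 15, 12, 25, 7, 13, 9, 28, 10, 17, 24, 29, 26, 20, 11, 8]
[i] adj suffixes → lcp
  [1] 5/0 → 1 ('a')
  [2] 0/6 → 1 ('a')
  [3] 6/27 → 1 ('a')
  [4] 27/1 → 0 ('')
  [5] 1/22 → 2 ('bc')
  [6] 22/21 → 0 ('')
  [7] 21/2 → 1 ('c')
  [8] 2/23 → 1 ('c')
  [9] 23/4 → 0 ('')
  [10] 4/18 → 1 ('d')
  [11] 18/14 → 1 ('d')
  [12] 14/16 → 1 ('d')
  [13] 16/19 → 1 ('d')
  [14] 19/3 → 0 ('')
  [15] 3/15 → 2 ('ed')
  [16] 15/12 → 1 ('e')
  [17] 12/25 → 1 ('e')
  [18] 25/7 → 2 ('eh')
  [19] 7/13 → 0 ('')
  [20] 13/9 → 1 ('f')
  [21] 9/28 → 1 ('f')
  [22] 28/10 → 2 ('fh')
  [23] 10/17 → 0 ('')
  [24] 17/24 → 1 ('g')
  [25] 24/29 → 0 ('')
  [26] 29/26 → 1 ('h')
  [27] 26/20 → 1 ('h')
  [28] 20/11 → 1 ('h')
  [29] 11/8 → 1 ('h')

n(n+1)/2 = 30·31/2 = 465
Σ LCP = 0 + 1 + 1 + 1 + 0 + 2 + 0 + 1 + 1 + 0 + 1 + 1 + 1 + 1 + 0 + 2 + 1 + 1 + 2 + 0 + 1 + 1 + 2 + 0 + 1 + 0 + 1 + 1 + 1 + 1 = 26
distinct = 465 − 26 = 439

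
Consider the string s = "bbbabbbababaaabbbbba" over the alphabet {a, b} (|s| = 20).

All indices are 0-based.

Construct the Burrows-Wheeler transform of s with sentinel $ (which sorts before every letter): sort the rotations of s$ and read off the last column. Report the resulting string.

abbabbbabaabbbbbba$ba

rank  rotation               last
    0  $bbbabbbababaaabbbbba  a
    1  a$bbbabbbababaaabbbbb  b
    2  aaabbbbba$bbbabbbabab  b
    3  aabbbbba$bbbabbbababa  a
    4  abaaabbbbba$bbbabbbab  b
    5  ababaaabbbbba$bbbabbb  b
    6  abbbababaaabbbbba$bbb  b
    7  abbbbba$bbbabbbababaa  a
    8  ba$bbbabbbababaaabbbb  b
    9  baaabbbbba$bbbabbbaba  a
   10  babaaabbbbba$bbbabbba  a
   11  bababaaabbbbba$bbbabb  b
   12  babbbababaaabbbbba$bb  b
   13  bba$bbbabbbababaaabbb  b
   14  bbababaaabbbbba$bbbab  b
   15  bbabbbababaaabbbbba$b  b
   16  bbba$bbbabbbababaaabb  b
   17  bbbababaaabbbbba$bbba  a
   18  bbbabbbababaaabbbbba$  $
   19  bbbba$bbbabbbababaaab  b
   20  bbbbba$bbbabbbababaaa  a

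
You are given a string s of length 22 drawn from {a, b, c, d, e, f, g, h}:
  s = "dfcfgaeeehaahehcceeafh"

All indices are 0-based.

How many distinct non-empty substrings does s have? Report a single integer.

sorted suffixes:
  #0 SA[0]=10  'aahehcceeafh'
  #1 SA[1]=5  'aeeehaahehcceeafh'
  #2 SA[2]=19  'afh'
  #3 SA[3]=11  'ahehcceeafh'
  #4 SA[4]=15  'cceeafh'
  #5 SA[5]=16  'ceeafh'
  #6 SA[6]=2  'cfgaeeehaahehcceeafh'
  #7 SA[7]=0  'dfcfgaeeehaahehcceeafh'
  #8 SA[8]=18  'eafh'
  #9 SA[9]=17  'eeafh'
  #10 SA[10]=6  'eeehaahehcceeafh'
  #11 SA[11]=7  'eehaahehcceeafh'
  #12 SA[12]=8  'ehaahehcceeafh'
  #13 SA[13]=13  'ehcceeafh'
  #14 SA[14]=1  'fcfgaeeehaahehcceeafh'
  #15 SA[15]=3  'fgaeeehaahehcceeafh'
  #16 SA[16]=20  'fh'
  #17 SA[17]=4  'gaeeehaahehcceeafh'
  #18 SA[18]=21  'h'
  #19 SA[19]=9  'haahehcceeafh'
  #20 SA[20]=14  'hcceeafh'
  #21 SA[21]=12  'hehcceeafh'

SA = [10, 5, 19, 11, 15, 16, 2, 0, 18, 17, 6, 7, 8, 13, 1, 3, 20, 4, 21, 9, 14, 12]
rank  pair      lcp
   1  s[10:],s[5:]  1  'a'
   2  s[5:],s[19:]  1  'a'
   3  s[19:],s[11:]  1  'a'
   4  s[11:],s[15:]  0  ''
   5  s[15:],s[16:]  1  'c'
   6  s[16:],s[2:]  1  'c'
   7  s[2:],s[0:]  0  ''
   8  s[0:],s[18:]  0  ''
   9  s[18:],s[17:]  1  'e'
  10  s[17:],s[6:]  2  'ee'
  11  s[6:],s[7:]  2  'ee'
  12  s[7:],s[8:]  1  'e'
  13  s[8:],s[13:]  2  'eh'
  14  s[13:],s[1:]  0  ''
  15  s[1:],s[3:]  1  'f'
  16  s[3:],s[20:]  1  'f'
  17  s[20:],s[4:]  0  ''
  18  s[4:],s[21:]  0  ''
  19  s[21:],s[9:]  1  'h'
  20  s[9:],s[14:]  1  'h'
  21  s[14:],s[12:]  1  'h'

n(n+1)/2 = 22·23/2 = 253
Σ LCP = 0 + 1 + 1 + 1 + 0 + 1 + 1 + 0 + 0 + 1 + 2 + 2 + 1 + 2 + 0 + 1 + 1 + 0 + 0 + 1 + 1 + 1 = 18
distinct = 253 − 18 = 235

235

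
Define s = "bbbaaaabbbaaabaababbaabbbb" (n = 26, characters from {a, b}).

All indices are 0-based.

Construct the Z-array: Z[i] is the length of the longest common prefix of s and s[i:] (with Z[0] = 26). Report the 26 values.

Z[0]=26
i=1: i≥r, start 0; Z[1]=2 grow→box=[1,3)
i=2: min(r-i=1, Z[1]=2)=1; Z[2]=1
i=3: i≥r, start 0; Z[3]=0
i=4: i≥r, start 0; Z[4]=0
i=5: i≥r, start 0; Z[5]=0
i=6: i≥r, start 0; Z[6]=0
i=7: i≥r, start 0; Z[7]=6 grow→box=[7,13)
i=8: min(r-i=5, Z[1]=2)=2; Z[8]=2
i=9: min(r-i=4, Z[2]=1)=1; Z[9]=1
i=10: min(r-i=3, Z[3]=0)=0; Z[10]=0
i=11: min(r-i=2, Z[4]=0)=0; Z[11]=0
i=12: min(r-i=1, Z[5]=0)=0; Z[12]=0
i=13: i≥r, start 0; Z[13]=1 grow→box=[13,14)
i=14: i≥r, start 0; Z[14]=0
i=15: i≥r, start 0; Z[15]=0
i=16: i≥r, start 0; Z[16]=1 grow→box=[16,17)
i=17: i≥r, start 0; Z[17]=0
i=18: i≥r, start 0; Z[18]=2 grow→box=[18,20)
i=19: min(r-i=1, Z[1]=2)=1; Z[19]=1
i=20: i≥r, start 0; Z[20]=0
i=21: i≥r, start 0; Z[21]=0
i=22: i≥r, start 0; Z[22]=3 grow→box=[22,25)
i=23: min(r-i=2, Z[1]=2)=2; Z[23]=3 grow→box=[23,26)
i=24: min(r-i=2, Z[1]=2)=2; Z[24]=2
i=25: min(r-i=1, Z[2]=1)=1; Z[25]=1

[26, 2, 1, 0, 0, 0, 0, 6, 2, 1, 0, 0, 0, 1, 0, 0, 1, 0, 2, 1, 0, 0, 3, 3, 2, 1]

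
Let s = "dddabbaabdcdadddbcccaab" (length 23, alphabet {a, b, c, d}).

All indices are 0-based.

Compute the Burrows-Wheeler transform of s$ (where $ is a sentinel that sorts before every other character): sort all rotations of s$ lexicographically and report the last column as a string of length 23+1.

rank  rotation                  last
    0  $dddabbaabdcdadddbcccaab  b
    1  aab$dddabbaabdcdadddbccc  c
    2  aabdcdadddbcccaab$dddabb  b
    3  ab$dddabbaabdcdadddbccca  a
    4  abbaabdcdadddbcccaab$ddd  d
    5  abdcdadddbcccaab$dddabba  a
    6  adddbcccaab$dddabbaabdcd  d
    7  b$dddabbaabdcdadddbcccaa  a
    8  baabdcdadddbcccaab$dddab  b
    9  bbaabdcdadddbcccaab$ddda  a
   10  bcccaab$dddabbaabdcdaddd  d
   11  bdcdadddbcccaab$dddabbaa  a
   12  caab$dddabbaabdcdadddbcc  c
   13  ccaab$dddabbaabdcdadddbc  c
   14  cccaab$dddabbaabdcdadddb  b
   15  cdadddbcccaab$dddabbaabd  d
   16  dabbaabdcdadddbcccaab$dd  d
   17  dadddbcccaab$dddabbaabdc  c
   18  dbcccaab$dddabbaabdcdadd  d
   19  dcdadddbcccaab$dddabbaab  b
   20  ddabbaabdcdadddbcccaab$d  d
   21  ddbcccaab$dddabbaabdcdad  d
   22  dddabbaabdcdadddbcccaab$  $
   23  dddbcccaab$dddabbaabdcda  a

bcbadadabadaccbddcdbdd$a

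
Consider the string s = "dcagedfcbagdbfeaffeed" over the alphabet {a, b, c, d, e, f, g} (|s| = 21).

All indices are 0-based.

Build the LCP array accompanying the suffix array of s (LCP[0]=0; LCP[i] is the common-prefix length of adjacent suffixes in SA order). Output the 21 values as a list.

rank→(start, suffix):
  0 → (15, 'affeed')
  1 → (9, 'agdbfeaffeed')
  2 → (2, 'agedfcbagdbfeaffeed')
  3 → (8, 'bagdbfeaffeed')
  4 → (12, 'bfeaffeed')
  5 → (1, 'cagedfcbagdbfeaffeed')
  6 → (7, 'cbagdbfeaffeed')
  7 → (20, 'd')
  8 → (11, 'dbfeaffeed')
  9 → (0, 'dcagedfcbagdbfeaffeed')
  10 → (5, 'dfcbagdbfeaffeed')
  11 → (14, 'eaffeed')
  12 → (19, 'ed')
  13 → (4, 'edfcbagdbfeaffeed')
  14 → (18, 'eed')
  15 → (6, 'fcbagdbfeaffeed')
  16 → (13, 'feaffeed')
  17 → (17, 'feed')
  18 → (16, 'ffeed')
  19 → (10, 'gdbfeaffeed')
  20 → (3, 'gedfcbagdbfeaffeed')

SA = [15, 9, 2, 8, 12, 1, 7, 20, 11, 0, 5, 14, 19, 4, 18, 6, 13, 17, 16, 10, 3]
i: (SA[i-1],SA[i]) lcp shared
  1: (15,9) 1 'a'
  2: (9,2) 2 'ag'
  3: (2,8) 0 ''
  4: (8,12) 1 'b'
  5: (12,1) 0 ''
  6: (1,7) 1 'c'
  7: (7,20) 0 ''
  8: (20,11) 1 'd'
  9: (11,0) 1 'd'
  10: (0,5) 1 'd'
  11: (5,14) 0 ''
  12: (14,19) 1 'e'
  13: (19,4) 2 'ed'
  14: (4,18) 1 'e'
  15: (18,6) 0 ''
  16: (6,13) 1 'f'
  17: (13,17) 2 'fe'
  18: (17,16) 1 'f'
  19: (16,10) 0 ''
  20: (10,3) 1 'g'

[0, 1, 2, 0, 1, 0, 1, 0, 1, 1, 1, 0, 1, 2, 1, 0, 1, 2, 1, 0, 1]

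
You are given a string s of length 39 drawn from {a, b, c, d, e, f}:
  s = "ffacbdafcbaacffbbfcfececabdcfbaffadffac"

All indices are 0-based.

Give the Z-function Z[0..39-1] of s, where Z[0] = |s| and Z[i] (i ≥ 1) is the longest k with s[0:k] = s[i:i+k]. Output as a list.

Z[0]=39
i=1: fresh scan; Z[1]=1 scan→box=[1,2)
i=2: fresh scan; Z[2]=0
i=3: fresh scan; Z[3]=0
i=4: fresh scan; Z[4]=0
i=5: fresh scan; Z[5]=0
i=6: fresh scan; Z[6]=0
i=7: fresh scan; Z[7]=1 scan→box=[7,8)
i=8: fresh scan; Z[8]=0
i=9: fresh scan; Z[9]=0
i=10: fresh scan; Z[10]=0
i=11: fresh scan; Z[11]=0
i=12: fresh scan; Z[12]=0
i=13: fresh scan; Z[13]=2 scan→box=[13,15)
i=14: min(r-i=1, Z[1]=1)=1; Z[14]=1
i=15: fresh scan; Z[15]=0
i=16: fresh scan; Z[16]=0
i=17: fresh scan; Z[17]=1 scan→box=[17,18)
i=18: fresh scan; Z[18]=0
i=19: fresh scan; Z[19]=1 scan→box=[19,20)
i=20: fresh scan; Z[20]=0
i=21: fresh scan; Z[21]=0
i=22: fresh scan; Z[22]=0
i=23: fresh scan; Z[23]=0
i=24: fresh scan; Z[24]=0
i=25: fresh scan; Z[25]=0
i=26: fresh scan; Z[26]=0
i=27: fresh scan; Z[27]=0
i=28: fresh scan; Z[28]=1 scan→box=[28,29)
i=29: fresh scan; Z[29]=0
i=30: fresh scan; Z[30]=0
i=31: fresh scan; Z[31]=3 scan→box=[31,34)
i=32: min(r-i=2, Z[1]=1)=1; Z[32]=1
i=33: min(r-i=1, Z[2]=0)=0; Z[33]=0
i=34: fresh scan; Z[34]=0
i=35: fresh scan; Z[35]=4 scan→box=[35,39)
i=36: min(r-i=3, Z[1]=1)=1; Z[36]=1
i=37: min(r-i=2, Z[2]=0)=0; Z[37]=0
i=38: min(r-i=1, Z[3]=0)=0; Z[38]=0

[39, 1, 0, 0, 0, 0, 0, 1, 0, 0, 0, 0, 0, 2, 1, 0, 0, 1, 0, 1, 0, 0, 0, 0, 0, 0, 0, 0, 1, 0, 0, 3, 1, 0, 0, 4, 1, 0, 0]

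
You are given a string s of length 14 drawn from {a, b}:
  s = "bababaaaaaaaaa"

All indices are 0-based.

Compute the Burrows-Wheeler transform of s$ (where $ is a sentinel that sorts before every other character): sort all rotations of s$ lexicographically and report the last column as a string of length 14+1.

aaaaaaaaabbbaa$

rank  rotation         last
    0  $bababaaaaaaaaa  a
    1  a$bababaaaaaaaa  a
    2  aa$bababaaaaaaa  a
    3  aaa$bababaaaaaa  a
    4  aaaa$bababaaaaa  a
    5  aaaaa$bababaaaa  a
    6  aaaaaa$bababaaa  a
    7  aaaaaaa$bababaa  a
    8  aaaaaaaa$bababa  a
    9  aaaaaaaaa$babab  b
   10  abaaaaaaaaa$bab  b
   11  ababaaaaaaaaa$b  b
   12  baaaaaaaaa$baba  a
   13  babaaaaaaaaa$ba  a
   14  bababaaaaaaaaa$  $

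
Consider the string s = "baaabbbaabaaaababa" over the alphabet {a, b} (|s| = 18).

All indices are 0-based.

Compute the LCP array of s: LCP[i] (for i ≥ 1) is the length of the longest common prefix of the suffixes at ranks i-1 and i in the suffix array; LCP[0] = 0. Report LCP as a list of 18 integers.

rank→(start, suffix):
  0 → (17, 'a')
  1 → (10, 'aaaababa')
  2 → (11, 'aaababa')
  3 → (1, 'aaabbbaabaaaababa')
  4 → (7, 'aabaaaababa')
  5 → (12, 'aababa')
  6 → (2, 'aabbbaabaaaababa')
  7 → (15, 'aba')
  8 → (8, 'abaaaababa')
  9 → (13, 'ababa')
  10 → (3, 'abbbaabaaaababa')
  11 → (16, 'ba')
  12 → (9, 'baaaababa')
  13 → (0, 'baaabbbaabaaaababa')
  14 → (6, 'baabaaaababa')
  15 → (14, 'baba')
  16 → (5, 'bbaabaaaababa')
  17 → (4, 'bbbaabaaaababa')

SA = [17, 10, 11, 1, 7, 12, 2, 15, 8, 13, 3, 16, 9, 0, 6, 14, 5, 4]
[i] adj suffixes → lcp
  [1] 17/10 → 1 ('a')
  [2] 10/11 → 3 ('aaa')
  [3] 11/1 → 4 ('aaab')
  [4] 1/7 → 2 ('aa')
  [5] 7/12 → 4 ('aaba')
  [6] 12/2 → 3 ('aab')
  [7] 2/15 → 1 ('a')
  [8] 15/8 → 3 ('aba')
  [9] 8/13 → 3 ('aba')
  [10] 13/3 → 2 ('ab')
  [11] 3/16 → 0 ('')
  [12] 16/9 → 2 ('ba')
  [13] 9/0 → 4 ('baaa')
  [14] 0/6 → 3 ('baa')
  [15] 6/14 → 2 ('ba')
  [16] 14/5 → 1 ('b')
  [17] 5/4 → 2 ('bb')

[0, 1, 3, 4, 2, 4, 3, 1, 3, 3, 2, 0, 2, 4, 3, 2, 1, 2]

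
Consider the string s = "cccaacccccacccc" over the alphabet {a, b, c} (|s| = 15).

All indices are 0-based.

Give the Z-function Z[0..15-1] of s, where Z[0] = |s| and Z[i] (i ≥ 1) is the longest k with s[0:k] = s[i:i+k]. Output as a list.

Z[0]=15
i=1: outside box; Z[1]=2 grow→box=[1,3)
i=2: min(r-i=1, Z[1]=2)=1; Z[2]=1
i=3: outside box; Z[3]=0
i=4: outside box; Z[4]=0
i=5: outside box; Z[5]=3 grow→box=[5,8)
i=6: min(r-i=2, Z[1]=2)=2; Z[6]=3 grow→box=[6,9)
i=7: min(r-i=2, Z[1]=2)=2; Z[7]=4 grow→box=[7,11)
i=8: min(r-i=3, Z[1]=2)=2; Z[8]=2
i=9: min(r-i=2, Z[2]=1)=1; Z[9]=1
i=10: min(r-i=1, Z[3]=0)=0; Z[10]=0
i=11: outside box; Z[11]=3 grow→box=[11,14)
i=12: min(r-i=2, Z[1]=2)=2; Z[12]=3 grow→box=[12,15)
i=13: min(r-i=2, Z[1]=2)=2; Z[13]=2
i=14: min(r-i=1, Z[2]=1)=1; Z[14]=1

[15, 2, 1, 0, 0, 3, 3, 4, 2, 1, 0, 3, 3, 2, 1]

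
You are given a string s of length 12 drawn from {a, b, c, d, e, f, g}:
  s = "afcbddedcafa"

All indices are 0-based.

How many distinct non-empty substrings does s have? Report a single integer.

71

rank→(start, suffix):
  0 → (11, 'a')
  1 → (9, 'afa')
  2 → (0, 'afcbddedcafa')
  3 → (3, 'bddedcafa')
  4 → (8, 'cafa')
  5 → (2, 'cbddedcafa')
  6 → (7, 'dcafa')
  7 → (4, 'ddedcafa')
  8 → (5, 'dedcafa')
  9 → (6, 'edcafa')
  10 → (10, 'fa')
  11 → (1, 'fcbddedcafa')

SA = [11, 9, 0, 3, 8, 2, 7, 4, 5, 6, 10, 1]
i: (SA[i-1],SA[i]) lcp shared
  1: (11,9) 1 'a'
  2: (9,0) 2 'af'
  3: (0,3) 0 ''
  4: (3,8) 0 ''
  5: (8,2) 1 'c'
  6: (2,7) 0 ''
  7: (7,4) 1 'd'
  8: (4,5) 1 'd'
  9: (5,6) 0 ''
  10: (6,10) 0 ''
  11: (10,1) 1 'f'

n(n+1)/2 = 12·13/2 = 78
Σ LCP = 0 + 1 + 2 + 0 + 0 + 1 + 0 + 1 + 1 + 0 + 0 + 1 = 7
distinct = 78 − 7 = 71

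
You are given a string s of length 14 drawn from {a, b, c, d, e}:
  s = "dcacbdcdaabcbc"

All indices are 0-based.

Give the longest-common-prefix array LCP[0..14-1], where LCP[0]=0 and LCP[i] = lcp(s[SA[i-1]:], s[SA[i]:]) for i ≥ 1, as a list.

sorted suffixes:
  #0 SA[0]=8  'aabcbc'
  #1 SA[1]=9  'abcbc'
  #2 SA[2]=2  'acbdcdaabcbc'
  #3 SA[3]=12  'bc'
  #4 SA[4]=10  'bcbc'
  #5 SA[5]=4  'bdcdaabcbc'
  #6 SA[6]=13  'c'
  #7 SA[7]=1  'cacbdcdaabcbc'
  #8 SA[8]=11  'cbc'
  #9 SA[9]=3  'cbdcdaabcbc'
  #10 SA[10]=6  'cdaabcbc'
  #11 SA[11]=7  'daabcbc'
  #12 SA[12]=0  'dcacbdcdaabcbc'
  #13 SA[13]=5  'dcdaabcbc'

SA = [8, 9, 2, 12, 10, 4, 13, 1, 11, 3, 6, 7, 0, 5]
rank  pair      lcp
   1  s[8:],s[9:]  1  'a'
   2  s[9:],s[2:]  1  'a'
   3  s[2:],s[12:]  0  ''
   4  s[12:],s[10:]  2  'bc'
   5  s[10:],s[4:]  1  'b'
   6  s[4:],s[13:]  0  ''
   7  s[13:],s[1:]  1  'c'
   8  s[1:],s[11:]  1  'c'
   9  s[11:],s[3:]  2  'cb'
  10  s[3:],s[6:]  1  'c'
  11  s[6:],s[7:]  0  ''
  12  s[7:],s[0:]  1  'd'
  13  s[0:],s[5:]  2  'dc'

[0, 1, 1, 0, 2, 1, 0, 1, 1, 2, 1, 0, 1, 2]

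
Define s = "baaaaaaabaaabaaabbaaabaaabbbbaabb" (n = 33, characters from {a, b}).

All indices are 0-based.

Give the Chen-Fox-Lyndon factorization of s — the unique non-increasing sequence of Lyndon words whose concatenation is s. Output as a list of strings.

emit factor 1: 'b' (i=0, period=1)
emit factor 2: 'aaaaaaabaaabaaabbaaabaaabbbbaabb' (i=1, period=32)

["b", "aaaaaaabaaabaaabbaaabaaabbbbaabb"]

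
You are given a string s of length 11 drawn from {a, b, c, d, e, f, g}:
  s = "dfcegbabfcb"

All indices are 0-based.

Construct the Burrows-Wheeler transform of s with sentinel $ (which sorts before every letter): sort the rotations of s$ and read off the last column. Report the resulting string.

rank  rotation      last
    0  $dfcegbabfcb  b
    1  abfcb$dfcegb  b
    2  b$dfcegbabfc  c
    3  babfcb$dfceg  g
    4  bfcb$dfcegba  a
    5  cb$dfcegbabf  f
    6  cegbabfcb$df  f
    7  dfcegbabfcb$  $
    8  egbabfcb$dfc  c
    9  fcb$dfcegbab  b
   10  fcegbabfcb$d  d
   11  gbabfcb$dfce  e

bbcgaff$cbde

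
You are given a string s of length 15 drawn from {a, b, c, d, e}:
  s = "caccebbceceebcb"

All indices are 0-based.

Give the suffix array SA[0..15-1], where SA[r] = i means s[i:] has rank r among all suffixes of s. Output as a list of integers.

rank→(start, suffix):
  0 → (1, 'accebbceceebcb')
  1 → (14, 'b')
  2 → (5, 'bbceceebcb')
  3 → (12, 'bcb')
  4 → (6, 'bceceebcb')
  5 → (0, 'caccebbceceebcb')
  6 → (13, 'cb')
  7 → (2, 'ccebbceceebcb')
  8 → (3, 'cebbceceebcb')
  9 → (7, 'ceceebcb')
  10 → (9, 'ceebcb')
  11 → (4, 'ebbceceebcb')
  12 → (11, 'ebcb')
  13 → (8, 'eceebcb')
  14 → (10, 'eebcb')

[1, 14, 5, 12, 6, 0, 13, 2, 3, 7, 9, 4, 11, 8, 10]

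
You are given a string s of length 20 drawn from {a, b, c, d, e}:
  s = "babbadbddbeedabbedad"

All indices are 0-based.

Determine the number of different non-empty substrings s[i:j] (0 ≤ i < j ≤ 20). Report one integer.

184

rank | idx | suffix
   0 |   1 | abbadbddbeedabbedad
   1 |  13 | abbedad
   2 |  18 | ad
   3 |   4 | adbddbeedabbedad
   4 |   0 | babbadbddbeedabbedad
   5 |   3 | badbddbeedabbedad
   6 |   2 | bbadbddbeedabbedad
   7 |  14 | bbedad
   8 |   6 | bddbeedabbedad
   9 |  15 | bedad
  10 |   9 | beedabbedad
  11 |  19 | d
  12 |  12 | dabbedad
  13 |  17 | dad
  14 |   5 | dbddbeedabbedad
  15 |   8 | dbeedabbedad
  16 |   7 | ddbeedabbedad
  17 |  11 | edabbedad
  18 |  16 | edad
  19 |  10 | eedabbedad

SA = [1, 13, 18, 4, 0, 3, 2, 14, 6, 15, 9, 19, 12, 17, 5, 8, 7, 11, 16, 10]
rank  pair      lcp
   1  s[1:],s[13:]  3  'abb'
   2  s[13:],s[18:]  1  'a'
   3  s[18:],s[4:]  2  'ad'
   4  s[4:],s[0:]  0  ''
   5  s[0:],s[3:]  2  'ba'
   6  s[3:],s[2:]  1  'b'
   7  s[2:],s[14:]  2  'bb'
   8  s[14:],s[6:]  1  'b'
   9  s[6:],s[15:]  1  'b'
  10  s[15:],s[9:]  2  'be'
  11  s[9:],s[19:]  0  ''
  12  s[19:],s[12:]  1  'd'
  13  s[12:],s[17:]  2  'da'
  14  s[17:],s[5:]  1  'd'
  15  s[5:],s[8:]  2  'db'
  16  s[8:],s[7:]  1  'd'
  17  s[7:],s[11:]  0  ''
  18  s[11:],s[16:]  3  'eda'
  19  s[16:],s[10:]  1  'e'

n(n+1)/2 = 20·21/2 = 210
Σ LCP = 0 + 3 + 1 + 2 + 0 + 2 + 1 + 2 + 1 + 1 + 2 + 0 + 1 + 2 + 1 + 2 + 1 + 0 + 3 + 1 = 26
distinct = 210 − 26 = 184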